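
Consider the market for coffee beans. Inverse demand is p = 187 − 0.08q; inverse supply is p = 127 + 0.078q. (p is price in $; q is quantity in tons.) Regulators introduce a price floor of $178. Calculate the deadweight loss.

Competitive equilibrium: 187 − 0.08q = 127 + 0.078q → q* = 379.7468, p* = 156.6203.
At the floor p = 178, quantity demanded = (187 − 178)/0.08 = 112.5.
Sellers' marginal cost at q' = 112.5: 127 + 0.078·112.5 = 135.775.
Δq = 379.7468 − 112.5 = 267.2468; wedge = 178 − 135.775 = 42.225.
Welfare loss = ½ × 267.2468 × 42.225 = $5642.25.

$5642.25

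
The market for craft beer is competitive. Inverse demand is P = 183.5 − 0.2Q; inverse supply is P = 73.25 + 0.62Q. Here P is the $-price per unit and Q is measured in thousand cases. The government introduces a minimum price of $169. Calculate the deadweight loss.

Competitive equilibrium: 183.5 − 0.2Q = 73.25 + 0.62Q → Q* = 134.4512, P* = 156.6098.
At the floor P = 169, quantity demanded = (183.5 − 169)/0.2 = 72.5.
Sellers' marginal cost at Q' = 72.5: 73.25 + 0.62·72.5 = 118.2.
ΔQ = 134.4512 − 72.5 = 61.9512; wedge = 169 − 118.2 = 50.8.
Deadweight loss = ½ × 61.9512 × 50.8 = $1573.56 thousand.

$1573.56 thousand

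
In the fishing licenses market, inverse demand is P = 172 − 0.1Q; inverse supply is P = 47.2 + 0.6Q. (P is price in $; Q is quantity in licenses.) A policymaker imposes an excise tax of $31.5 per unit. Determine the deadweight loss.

Competitive equilibrium: 172 − 0.1Q = 47.2 + 0.6Q → Q* = 178.2857, P* = 154.1714.
With the tax, the buyer price exceeds the seller price by 31.5: (172 − 0.1Q) − (47.2 + 0.6Q) = 31.5 → Q' = 133.2857.
ΔQ = 178.2857 − 133.2857 = 45; the wedge equals the tax, 31.5.
Welfare loss = ½ × 45 × 31.5 = $708.75.

$708.75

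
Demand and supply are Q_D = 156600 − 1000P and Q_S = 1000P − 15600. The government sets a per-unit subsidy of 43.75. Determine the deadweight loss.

478515.625

In inverse form: demand P = 156.6 − 0.001Q, supply P = 15.6 + 0.001Q.
Competitive equilibrium: 156.6 − 0.001Q = 15.6 + 0.001Q → Q* = 70500, P* = 86.1.
The subsidy lowers effective supply by 43.75: P = 0.001Q − 28.15.
New quantity: 156.6 − 0.001Q = 0.001Q − 28.15 → Q' = 92375.
Overproduction ΔQ = 92375 − 70500 = 21875; wedge = subsidy = 43.75.
The triangle = ½ × 21875 × 43.75 = 478515.625.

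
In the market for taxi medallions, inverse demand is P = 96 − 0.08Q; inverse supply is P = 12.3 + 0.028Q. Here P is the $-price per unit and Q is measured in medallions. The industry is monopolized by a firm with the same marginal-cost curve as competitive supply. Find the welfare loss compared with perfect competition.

Competitive equilibrium: 96 − 0.08Q = 12.3 + 0.028Q → Q* = 775, P* = 34.
Marginal revenue: MR = 96 − 0.16Q. Set MR = MC: 96 − 0.16Q = 12.3 + 0.028Q → Q_m = 445.2128.
Price P_m = 96 − 0.08·445.2128 = 60.383; MC(Q_m) = 12.3 + 0.028·445.2128 = 24.766.
Competitive Q* = 775, so ΔQ = 329.7872; wedge = 60.383 − 24.766 = 35.617.
Welfare loss = ½ × 329.7872 × 35.617 = $5873.02.

$5873.02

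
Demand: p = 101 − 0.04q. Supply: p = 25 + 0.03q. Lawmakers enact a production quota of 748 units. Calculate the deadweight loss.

Competitive equilibrium: 101 − 0.04q = 25 + 0.03q → q* = 1085.7143, p* = 57.5714.
At q = 748: demand price = 101 − 0.04·748 = 71.08; supply price = 25 + 0.03·748 = 47.44.
Δq = 1085.7143 − 748 = 337.7143; wedge = 71.08 − 47.44 = 23.64.
DWL = ½ × 337.7143 × 23.64 = 3991.78.

3991.78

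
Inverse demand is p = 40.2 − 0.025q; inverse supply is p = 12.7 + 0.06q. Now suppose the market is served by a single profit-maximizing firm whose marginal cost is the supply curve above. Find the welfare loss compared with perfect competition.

229.78

Competitive equilibrium: 40.2 − 0.025q = 12.7 + 0.06q → q* = 323.5294, p* = 32.1118.
Marginal revenue: MR = 40.2 − 0.05q. Set MR = MC: 40.2 − 0.05q = 12.7 + 0.06q → q_m = 250.
Price p_m = 40.2 − 0.025·250 = 33.95; MC(q_m) = 12.7 + 0.06·250 = 27.7.
Competitive q* = 323.5294, so Δq = 73.5294; wedge = 33.95 − 27.7 = 6.25.
Welfare loss = ½ × 73.5294 × 6.25 = 229.78.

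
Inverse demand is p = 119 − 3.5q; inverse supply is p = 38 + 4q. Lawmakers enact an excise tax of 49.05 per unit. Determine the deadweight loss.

160.39

Competitive equilibrium: 119 − 3.5q = 38 + 4q → q* = 10.8, p* = 81.2.
With the tax, the buyer price exceeds the seller price by 49.05: (119 − 3.5q) − (38 + 4q) = 49.05 → q' = 4.26.
Δq = 10.8 − 4.26 = 6.54; the wedge equals the tax, 49.05.
DWL = ½ × 6.54 × 49.05 = 160.39.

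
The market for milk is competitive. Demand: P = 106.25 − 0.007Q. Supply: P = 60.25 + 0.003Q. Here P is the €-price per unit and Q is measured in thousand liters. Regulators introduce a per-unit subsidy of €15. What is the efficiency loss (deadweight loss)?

€11250 thousand

Competitive equilibrium: 106.25 − 0.007Q = 60.25 + 0.003Q → Q* = 4600, P* = 74.05.
The subsidy lowers effective supply by 15: P = 45.25 + 0.003Q.
New quantity: 106.25 − 0.007Q = 45.25 + 0.003Q → Q' = 6100.
Overproduction ΔQ = 6100 − 4600 = 1500; wedge = subsidy = 15.
DWL = ½ × 1500 × 15 = €11250 thousand.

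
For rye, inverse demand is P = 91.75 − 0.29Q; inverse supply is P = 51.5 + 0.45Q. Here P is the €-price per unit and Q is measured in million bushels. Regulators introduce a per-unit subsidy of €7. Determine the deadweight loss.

Competitive equilibrium: 91.75 − 0.29Q = 51.5 + 0.45Q → Q* = 54.3919, P* = 75.9764.
The subsidy lowers effective supply by 7: P = 44.5 + 0.45Q.
New quantity: 91.75 − 0.29Q = 44.5 + 0.45Q → Q' = 63.8514.
Overproduction ΔQ = 63.8514 − 54.3919 = 9.4595; wedge = subsidy = 7.
Deadweight loss = ½ × 9.4595 × 7 = €33.11 million.

€33.11 million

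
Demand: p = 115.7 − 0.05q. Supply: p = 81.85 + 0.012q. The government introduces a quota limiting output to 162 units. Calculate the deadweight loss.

Competitive equilibrium: 115.7 − 0.05q = 81.85 + 0.012q → q* = 545.9677, p* = 88.4016.
At q = 162: demand price = 115.7 − 0.05·162 = 107.6; supply price = 81.85 + 0.012·162 = 83.794.
Δq = 545.9677 − 162 = 383.9677; wedge = 107.6 − 83.794 = 23.806.
Welfare loss = ½ × 383.9677 × 23.806 = 4570.37.

4570.37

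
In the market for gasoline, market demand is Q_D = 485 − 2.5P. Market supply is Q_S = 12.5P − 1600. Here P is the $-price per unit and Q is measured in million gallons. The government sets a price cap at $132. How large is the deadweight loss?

In inverse form: demand P = 194 − 0.4Q, supply P = 128 + 0.08Q.
Competitive equilibrium: 194 − 0.4Q = 128 + 0.08Q → Q* = 137.5, P* = 139.
At the ceiling P = 132, quantity supplied = (132 − 128)/0.08 = 50.
Willingness to pay at Q' = 50: 194 − 0.4·50 = 174.
ΔQ = 137.5 − 50 = 87.5; wedge = 174 − 132 = 42.
DWL = ½ × 87.5 × 42 = $1837.50 million.

$1837.50 million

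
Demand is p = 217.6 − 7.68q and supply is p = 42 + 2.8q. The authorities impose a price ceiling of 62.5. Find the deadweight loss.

Competitive equilibrium: 217.6 − 7.68q = 42 + 2.8q → q* = 16.7557, p* = 88.916.
At the ceiling p = 62.5, quantity supplied = (62.5 − 42)/2.8 = 7.3214.
Willingness to pay at q' = 7.3214: 217.6 − 7.68·7.3214 = 161.3716.
Δq = 16.7557 − 7.3214 = 9.4343; wedge = 161.3716 − 62.5 = 98.8716.
Welfare loss = ½ × 9.4343 × 98.8716 = 466.39.

466.39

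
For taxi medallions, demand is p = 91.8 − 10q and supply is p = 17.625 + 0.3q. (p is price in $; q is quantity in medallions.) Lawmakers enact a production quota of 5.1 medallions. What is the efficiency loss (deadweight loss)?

Competitive equilibrium: 91.8 − 10q = 17.625 + 0.3q → q* = 7.2015, p* = 19.7854.
At q = 5.1: demand price = 91.8 − 10·5.1 = 40.8; supply price = 17.625 + 0.3·5.1 = 19.155.
Δq = 7.2015 − 5.1 = 2.1015; wedge = 40.8 − 19.155 = 21.645.
Welfare loss = ½ × 2.1015 × 21.645 = $22.74.

$22.74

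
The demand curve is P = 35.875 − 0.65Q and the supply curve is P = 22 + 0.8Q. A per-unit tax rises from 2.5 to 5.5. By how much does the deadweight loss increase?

Competitive equilibrium: 35.875 − 0.65Q = 22 + 0.8Q → Q* = 9.569, P* = 29.6552.
For a per-unit tax t: ΔQ = t/1.45, so DWL = ½·t·(t/1.45) = t²/2.9.
At t = 2.5: DWL = 2.155. At t = 5.5: DWL = 10.431.
Increase = 10.431 − 2.155 = 8.28.

8.28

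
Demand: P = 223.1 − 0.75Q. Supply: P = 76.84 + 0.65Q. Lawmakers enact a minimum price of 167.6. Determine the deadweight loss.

Competitive equilibrium: 223.1 − 0.75Q = 76.84 + 0.65Q → Q* = 104.47143, P* = 144.74643.
At the floor P = 167.6, quantity demanded = (223.1 − 167.6)/0.75 = 74.
Sellers' marginal cost at Q' = 74: 76.84 + 0.65·74 = 124.94.
ΔQ = 104.47143 − 74 = 30.47143; wedge = 167.6 − 124.94 = 42.66.
Deadweight loss = ½ × 30.47143 × 42.66 = 649.96.

649.96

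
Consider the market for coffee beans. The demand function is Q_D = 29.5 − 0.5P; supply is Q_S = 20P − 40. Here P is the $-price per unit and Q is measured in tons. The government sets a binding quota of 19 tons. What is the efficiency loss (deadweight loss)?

In inverse form: demand P = 59 − 2Q, supply P = 2 + 0.05Q.
Competitive equilibrium: 59 − 2Q = 2 + 0.05Q → Q* = 27.8049, P* = 3.3902.
At Q = 19: demand price = 59 − 2·19 = 21; supply price = 2 + 0.05·19 = 2.95.
ΔQ = 27.8049 − 19 = 8.8049; wedge = 21 − 2.95 = 18.05.
The triangle = ½ × 8.8049 × 18.05 = $79.46.

$79.46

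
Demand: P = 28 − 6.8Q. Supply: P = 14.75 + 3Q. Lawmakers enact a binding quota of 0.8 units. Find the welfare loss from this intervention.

Competitive equilibrium: 28 − 6.8Q = 14.75 + 3Q → Q* = 1.352, P* = 18.8061.
At Q = 0.8: demand price = 28 − 6.8·0.8 = 22.56; supply price = 14.75 + 3·0.8 = 17.15.
ΔQ = 1.352 − 0.8 = 0.552; wedge = 22.56 − 17.15 = 5.41.
Welfare loss = ½ × 0.552 × 5.41 = 1.49.

1.49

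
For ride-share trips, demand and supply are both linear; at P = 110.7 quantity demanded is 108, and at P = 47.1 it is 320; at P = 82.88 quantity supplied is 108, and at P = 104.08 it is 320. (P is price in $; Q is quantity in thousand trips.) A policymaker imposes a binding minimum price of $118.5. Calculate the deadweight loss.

$1825.96 thousand

Demand slope = (47.1 − 110.7)/(320 − 108) = −0.3, so P = 143.1 − 0.3Q.
Supply slope = (104.08 − 82.88)/(320 − 108) = 0.1, so P = 72.08 + 0.1Q.
Competitive equilibrium: 143.1 − 0.3Q = 72.08 + 0.1Q → Q* = 177.55, P* = 89.835.
At the floor P = 118.5, quantity demanded = (143.1 − 118.5)/0.3 = 82.
Sellers' marginal cost at Q' = 82: 72.08 + 0.1·82 = 80.28.
ΔQ = 177.55 − 82 = 95.55; wedge = 118.5 − 80.28 = 38.22.
The triangle = ½ × 95.55 × 38.22 = $1825.96 thousand.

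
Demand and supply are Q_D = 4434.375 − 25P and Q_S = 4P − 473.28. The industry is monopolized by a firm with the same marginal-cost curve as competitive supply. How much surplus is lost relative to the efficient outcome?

88.34

In inverse form: demand P = 177.375 − 0.04Q, supply P = 118.32 + 0.25Q.
Competitive equilibrium: 177.375 − 0.04Q = 118.32 + 0.25Q → Q* = 203.6379, P* = 169.2295.
Marginal revenue: MR = 177.375 − 0.08Q. Set MR = MC: 177.375 − 0.08Q = 118.32 + 0.25Q → Q_m = 178.9545.
Price P_m = 177.375 − 0.04·178.9545 = 170.2168; MC(Q_m) = 118.32 + 0.25·178.9545 = 163.0586.
Competitive Q* = 203.6379, so ΔQ = 24.6834; wedge = 170.2168 − 163.0586 = 7.1582.
Deadweight loss = ½ × 24.6834 × 7.1582 = 88.34.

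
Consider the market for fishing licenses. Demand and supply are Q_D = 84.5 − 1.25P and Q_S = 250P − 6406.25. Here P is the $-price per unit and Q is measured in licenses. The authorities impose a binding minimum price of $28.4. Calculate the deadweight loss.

$4.14

In inverse form: demand P = 67.6 − 0.8Q, supply P = 25.625 + 0.004Q.
Competitive equilibrium: 67.6 − 0.8Q = 25.625 + 0.004Q → Q* = 52.2077, P* = 25.8338.
At the floor P = 28.4, quantity demanded = (67.6 − 28.4)/0.8 = 49.
Sellers' marginal cost at Q' = 49: 25.625 + 0.004·49 = 25.821.
ΔQ = 52.2077 − 49 = 3.2077; wedge = 28.4 − 25.821 = 2.579.
Welfare loss = ½ × 3.2077 × 2.579 = $4.14.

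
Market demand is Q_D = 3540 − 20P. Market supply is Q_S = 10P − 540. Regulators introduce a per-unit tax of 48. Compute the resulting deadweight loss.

In inverse form: demand P = 177 − 0.05Q, supply P = 54 + 0.1Q.
Competitive equilibrium: 177 − 0.05Q = 54 + 0.1Q → Q* = 820, P* = 136.
With the tax, the buyer price exceeds the seller price by 48: (177 − 0.05Q) − (54 + 0.1Q) = 48 → Q' = 500.
ΔQ = 820 − 500 = 320; the wedge equals the tax, 48.
The triangle = ½ × 320 × 48 = 7680.

7680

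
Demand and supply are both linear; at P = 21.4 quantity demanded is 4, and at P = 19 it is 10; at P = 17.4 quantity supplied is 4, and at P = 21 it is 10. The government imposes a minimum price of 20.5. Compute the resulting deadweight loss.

Demand slope = (19 − 21.4)/(10 − 4) = −0.4, so P = 23 − 0.4Q.
Supply slope = (21 − 17.4)/(10 − 4) = 0.6, so P = 15 + 0.6Q.
Competitive equilibrium: 23 − 0.4Q = 15 + 0.6Q → Q* = 8, P* = 19.8.
At the floor P = 20.5, quantity demanded = (23 − 20.5)/0.4 = 6.25.
Sellers' marginal cost at Q' = 6.25: 15 + 0.6·6.25 = 18.75.
ΔQ = 8 − 6.25 = 1.75; wedge = 20.5 − 18.75 = 1.75.
The triangle = ½ × 1.75 × 1.75 = 1.53.

1.53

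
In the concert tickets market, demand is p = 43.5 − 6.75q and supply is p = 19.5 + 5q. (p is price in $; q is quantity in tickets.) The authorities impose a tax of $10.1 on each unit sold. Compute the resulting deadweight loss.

$4.34

Competitive equilibrium: 43.5 − 6.75q = 19.5 + 5q → q* = 2.0426, p* = 29.7128.
With the tax, the buyer price exceeds the seller price by 10.1: (43.5 − 6.75q) − (19.5 + 5q) = 10.1 → q' = 1.183.
Δq = 2.0426 − 1.183 = 0.8596; the wedge equals the tax, 10.1.
Welfare loss = ½ × 0.8596 × 10.1 = $4.34.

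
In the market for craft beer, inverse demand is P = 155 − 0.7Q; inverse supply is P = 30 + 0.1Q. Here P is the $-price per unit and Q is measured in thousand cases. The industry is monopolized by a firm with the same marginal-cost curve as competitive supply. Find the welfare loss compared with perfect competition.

$2126.74 thousand

Competitive equilibrium: 155 − 0.7Q = 30 + 0.1Q → Q* = 156.25, P* = 45.625.
Marginal revenue: MR = 155 − 1.4Q. Set MR = MC: 155 − 1.4Q = 30 + 0.1Q → Q_m = 83.3333.
Price P_m = 155 − 0.7·83.3333 = 96.6667; MC(Q_m) = 30 + 0.1·83.3333 = 38.3333.
Competitive Q* = 156.25, so ΔQ = 72.9167; wedge = 96.6667 − 38.3333 = 58.3334.
Welfare loss = ½ × 72.9167 × 58.3334 = $2126.74 thousand.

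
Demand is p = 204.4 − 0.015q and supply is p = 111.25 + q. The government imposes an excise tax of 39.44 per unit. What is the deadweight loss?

766.26

Competitive equilibrium: 204.4 − 0.015q = 111.25 + q → q* = 91.7734, p* = 203.0234.
With the tax, the buyer price exceeds the seller price by 39.44: (204.4 − 0.015q) − (111.25 + q) = 39.44 → q' = 52.9163.
Δq = 91.7734 − 52.9163 = 38.8571; the wedge equals the tax, 39.44.
Welfare loss = ½ × 38.8571 × 39.44 = 766.26.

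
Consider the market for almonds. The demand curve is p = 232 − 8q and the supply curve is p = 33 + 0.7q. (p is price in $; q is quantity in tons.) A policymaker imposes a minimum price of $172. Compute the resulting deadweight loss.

Competitive equilibrium: 232 − 8q = 33 + 0.7q → q* = 22.8736, p* = 49.0115.
At the floor p = 172, quantity demanded = (232 − 172)/8 = 7.5.
Sellers' marginal cost at q' = 7.5: 33 + 0.7·7.5 = 38.25.
Δq = 22.8736 − 7.5 = 15.3736; wedge = 172 − 38.25 = 133.75.
DWL = ½ × 15.3736 × 133.75 = $1028.11.

$1028.11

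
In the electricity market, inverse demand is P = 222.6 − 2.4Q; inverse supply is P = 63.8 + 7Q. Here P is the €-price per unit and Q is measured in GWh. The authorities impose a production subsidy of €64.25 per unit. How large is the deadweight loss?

€219.58

Competitive equilibrium: 222.6 − 2.4Q = 63.8 + 7Q → Q* = 16.8936, P* = 182.0553.
The subsidy lowers effective supply by 64.25: P = 7Q − 0.45.
New quantity: 222.6 − 2.4Q = 7Q − 0.45 → Q' = 23.7287.
Overproduction ΔQ = 23.7287 − 16.8936 = 6.8351; wedge = subsidy = 64.25.
DWL = ½ × 6.8351 × 64.25 = €219.58.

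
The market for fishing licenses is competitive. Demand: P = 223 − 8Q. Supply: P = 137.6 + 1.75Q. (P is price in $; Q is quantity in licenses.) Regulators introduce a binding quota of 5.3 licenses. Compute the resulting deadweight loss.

$58.33

Competitive equilibrium: 223 − 8Q = 137.6 + 1.75Q → Q* = 8.759, P* = 152.9282.
At Q = 5.3: demand price = 223 − 8·5.3 = 180.6; supply price = 137.6 + 1.75·5.3 = 146.875.
ΔQ = 8.759 − 5.3 = 3.459; wedge = 180.6 − 146.875 = 33.725.
The triangle = ½ × 3.459 × 33.725 = $58.33.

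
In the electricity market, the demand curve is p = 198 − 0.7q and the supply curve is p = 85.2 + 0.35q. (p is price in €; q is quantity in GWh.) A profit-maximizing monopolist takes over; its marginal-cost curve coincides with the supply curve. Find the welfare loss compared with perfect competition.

€969.44

Competitive equilibrium: 198 − 0.7q = 85.2 + 0.35q → q* = 107.4286, p* = 122.8.
Marginal revenue: MR = 198 − 1.4q. Set MR = MC: 198 − 1.4q = 85.2 + 0.35q → q_m = 64.4571.
Price p_m = 198 − 0.7·64.4571 = 152.88; MC(q_m) = 85.2 + 0.35·64.4571 = 107.76.
Competitive q* = 107.4286, so Δq = 42.9715; wedge = 152.88 − 107.76 = 45.12.
Deadweight loss = ½ × 42.9715 × 45.12 = €969.44.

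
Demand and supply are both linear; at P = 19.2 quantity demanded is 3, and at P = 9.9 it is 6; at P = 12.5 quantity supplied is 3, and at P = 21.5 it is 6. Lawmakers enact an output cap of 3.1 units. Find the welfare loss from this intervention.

3.04

Demand slope = (9.9 − 19.2)/(6 − 3) = −3.1, so P = 28.5 − 3.1Q.
Supply slope = (21.5 − 12.5)/(6 − 3) = 3, so P = 3.5 + 3Q.
Competitive equilibrium: 28.5 − 3.1Q = 3.5 + 3Q → Q* = 4.0984, P* = 15.7951.
At Q = 3.1: demand price = 28.5 − 3.1·3.1 = 18.89; supply price = 3.5 + 3·3.1 = 12.8.
ΔQ = 4.0984 − 3.1 = 0.9984; wedge = 18.89 − 12.8 = 6.09.
Deadweight loss = ½ × 0.9984 × 6.09 = 3.04.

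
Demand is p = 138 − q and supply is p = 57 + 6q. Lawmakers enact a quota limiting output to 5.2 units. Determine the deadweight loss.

142.08

Competitive equilibrium: 138 − q = 57 + 6q → q* = 11.5714, p* = 126.4286.
At q = 5.2: demand price = 138 − 1·5.2 = 132.8; supply price = 57 + 6·5.2 = 88.2.
Δq = 11.5714 − 5.2 = 6.3714; wedge = 132.8 − 88.2 = 44.6.
Deadweight loss = ½ × 6.3714 × 44.6 = 142.08.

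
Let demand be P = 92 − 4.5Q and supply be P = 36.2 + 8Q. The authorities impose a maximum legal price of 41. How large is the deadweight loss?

93.32

Competitive equilibrium: 92 − 4.5Q = 36.2 + 8Q → Q* = 4.464, P* = 71.912.
At the ceiling P = 41, quantity supplied = (41 − 36.2)/8 = 0.6.
Willingness to pay at Q' = 0.6: 92 − 4.5·0.6 = 89.3.
ΔQ = 4.464 − 0.6 = 3.864; wedge = 89.3 − 41 = 48.3.
The triangle = ½ × 3.864 × 48.3 = 93.32.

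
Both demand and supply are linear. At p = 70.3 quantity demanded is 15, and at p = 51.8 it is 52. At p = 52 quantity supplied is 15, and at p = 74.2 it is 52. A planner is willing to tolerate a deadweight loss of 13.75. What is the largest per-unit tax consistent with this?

5.5

Demand slope = (51.8 − 70.3)/(52 − 15) = −0.5, so p = 77.8 − 0.5q.
Supply slope = (74.2 − 52)/(52 − 15) = 0.6, so p = 43 + 0.6q.
Competitive equilibrium: 77.8 − 0.5q = 43 + 0.6q → q* = 31.6364, p* = 61.9818.
A tax t gives Δq = t/1.1 and wedge t, so DWL = t²/2.2.
t²/2.2 = 13.75 → t² = 30.25 → t = 5.5.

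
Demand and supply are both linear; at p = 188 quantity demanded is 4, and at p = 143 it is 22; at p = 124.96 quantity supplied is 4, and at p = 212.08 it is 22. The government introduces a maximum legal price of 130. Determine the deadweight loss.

Demand slope = (143 − 188)/(22 − 4) = −2.5, so p = 198 − 2.5q.
Supply slope = (212.08 − 124.96)/(22 − 4) = 4.84, so p = 105.6 + 4.84q.
Competitive equilibrium: 198 − 2.5q = 105.6 + 4.84q → q* = 12.5886, p* = 166.5286.
At the ceiling p = 130, quantity supplied = (130 − 105.6)/4.84 = 5.0413.
Willingness to pay at q' = 5.0413: 198 − 2.5·5.0413 = 185.3968.
Δq = 12.5886 − 5.0413 = 7.5473; wedge = 185.3968 − 130 = 55.3968.
Welfare loss = ½ × 7.5473 × 55.3968 = 209.05.

209.05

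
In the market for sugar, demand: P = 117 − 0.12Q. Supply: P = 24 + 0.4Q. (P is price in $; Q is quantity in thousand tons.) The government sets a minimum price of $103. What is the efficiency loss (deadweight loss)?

Competitive equilibrium: 117 − 0.12Q = 24 + 0.4Q → Q* = 178.846154, P* = 95.538462.
At the floor P = 103, quantity demanded = (117 − 103)/0.12 = 116.666667.
Sellers' marginal cost at Q' = 116.666667: 24 + 0.4·116.666667 = 70.666667.
ΔQ = 178.846154 − 116.666667 = 62.179487; wedge = 103 − 70.666667 = 32.333333.
DWL = ½ × 62.179487 × 32.333333 = $1005.24 thousand.

$1005.24 thousand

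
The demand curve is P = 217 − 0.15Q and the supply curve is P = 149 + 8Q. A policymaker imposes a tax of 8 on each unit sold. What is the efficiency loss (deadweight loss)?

Competitive equilibrium: 217 − 0.15Q = 149 + 8Q → Q* = 8.3436, P* = 215.7485.
With the tax, the buyer price exceeds the seller price by 8: (217 − 0.15Q) − (149 + 8Q) = 8 → Q' = 7.362.
ΔQ = 8.3436 − 7.362 = 0.9816; the wedge equals the tax, 8.
DWL = ½ × 0.9816 × 8 = 3.93.

3.93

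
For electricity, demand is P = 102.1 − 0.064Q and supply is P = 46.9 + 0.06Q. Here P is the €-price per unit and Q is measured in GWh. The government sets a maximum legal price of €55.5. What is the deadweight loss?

€5648.21

Competitive equilibrium: 102.1 − 0.064Q = 46.9 + 0.06Q → Q* = 445.1613, P* = 73.6097.
At the ceiling P = 55.5, quantity supplied = (55.5 − 46.9)/0.06 = 143.3333.
Willingness to pay at Q' = 143.3333: 102.1 − 0.064·143.3333 = 92.9267.
ΔQ = 445.1613 − 143.3333 = 301.828; wedge = 92.9267 − 55.5 = 37.4267.
Welfare loss = ½ × 301.828 × 37.4267 = €5648.21.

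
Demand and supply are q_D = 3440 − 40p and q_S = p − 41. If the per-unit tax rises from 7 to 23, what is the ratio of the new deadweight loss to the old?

10.796

In inverse form: demand p = 86 − 0.025q, supply p = 41 + q.
Competitive equilibrium: 86 − 0.025q = 41 + q → q* = 43.9024, p* = 84.9024.
For a per-unit tax t: Δq = t/1.025, so DWL = ½·t·(t/1.025) = t²/2.05.
At t = 7: DWL = 23.902. At t = 23: DWL = 258.049.
Ratio = (23/7)² = 10.796.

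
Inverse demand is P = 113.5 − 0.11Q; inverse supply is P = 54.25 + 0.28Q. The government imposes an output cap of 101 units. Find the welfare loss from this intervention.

505.67

Competitive equilibrium: 113.5 − 0.11Q = 54.25 + 0.28Q → Q* = 151.9231, P* = 96.7885.
At Q = 101: demand price = 113.5 − 0.11·101 = 102.39; supply price = 54.25 + 0.28·101 = 82.53.
ΔQ = 151.9231 − 101 = 50.9231; wedge = 102.39 − 82.53 = 19.86.
The triangle = ½ × 50.9231 × 19.86 = 505.67.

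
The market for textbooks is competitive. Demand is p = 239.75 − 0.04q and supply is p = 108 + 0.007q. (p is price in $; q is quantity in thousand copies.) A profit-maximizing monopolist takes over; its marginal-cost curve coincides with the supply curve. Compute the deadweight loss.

$39035.06 thousand

Competitive equilibrium: 239.75 − 0.04q = 108 + 0.007q → q* = 2803.191489, p* = 127.62234.
Marginal revenue: MR = 239.75 − 0.08q. Set MR = MC: 239.75 − 0.08q = 108 + 0.007q → q_m = 1514.367816.
Price p_m = 239.75 − 0.04·1514.367816 = 179.175287; MC(q_m) = 108 + 0.007·1514.367816 = 118.600575.
Competitive q* = 2803.191489, so Δq = 1288.823673; wedge = 179.175287 − 118.600575 = 60.574712.
Deadweight loss = ½ × 1288.823673 × 60.574712 = $39035.06 thousand.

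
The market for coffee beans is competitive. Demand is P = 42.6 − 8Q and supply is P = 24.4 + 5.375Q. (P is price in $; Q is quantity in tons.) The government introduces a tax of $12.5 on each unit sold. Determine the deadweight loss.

$5.84

Competitive equilibrium: 42.6 − 8Q = 24.4 + 5.375Q → Q* = 1.3607, P* = 31.714.
With the tax, the buyer price exceeds the seller price by 12.5: (42.6 − 8Q) − (24.4 + 5.375Q) = 12.5 → Q' = 0.4262.
ΔQ = 1.3607 − 0.4262 = 0.9345; the wedge equals the tax, 12.5.
Welfare loss = ½ × 0.9345 × 12.5 = $5.84.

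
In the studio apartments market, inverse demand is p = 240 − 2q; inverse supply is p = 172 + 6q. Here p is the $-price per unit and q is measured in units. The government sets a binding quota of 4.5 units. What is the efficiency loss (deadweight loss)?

$64

Competitive equilibrium: 240 − 2q = 172 + 6q → q* = 8.5, p* = 223.
At q = 4.5: demand price = 240 − 2·4.5 = 231; supply price = 172 + 6·4.5 = 199.
Δq = 8.5 − 4.5 = 4; wedge = 231 − 199 = 32.
The triangle = ½ × 4 × 32 = $64.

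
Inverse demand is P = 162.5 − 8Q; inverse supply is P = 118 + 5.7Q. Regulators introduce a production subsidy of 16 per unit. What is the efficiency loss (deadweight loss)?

Competitive equilibrium: 162.5 − 8Q = 118 + 5.7Q → Q* = 3.2482, P* = 136.5146.
The subsidy lowers effective supply by 16: P = 102 + 5.7Q.
New quantity: 162.5 − 8Q = 102 + 5.7Q → Q' = 4.4161.
Overproduction ΔQ = 4.4161 − 3.2482 = 1.1679; wedge = subsidy = 16.
DWL = ½ × 1.1679 × 16 = 9.34.

9.34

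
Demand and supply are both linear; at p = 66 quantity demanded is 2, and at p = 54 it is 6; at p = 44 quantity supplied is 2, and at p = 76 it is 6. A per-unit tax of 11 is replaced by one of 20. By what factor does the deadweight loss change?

Demand slope = (54 − 66)/(6 − 2) = −3, so p = 72 − 3q.
Supply slope = (76 − 44)/(6 − 2) = 8, so p = 28 + 8q.
Competitive equilibrium: 72 − 3q = 28 + 8q → q* = 4, p* = 60.
For a per-unit tax t: Δq = t/11, so DWL = ½·t·(t/11) = t²/22.
At t = 11: DWL = 5.5. At t = 20: DWL = 18.182.
Ratio = (20/11)² = 3.306.

3.306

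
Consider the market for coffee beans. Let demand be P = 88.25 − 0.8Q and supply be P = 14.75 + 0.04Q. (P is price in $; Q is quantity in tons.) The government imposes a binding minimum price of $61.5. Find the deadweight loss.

Competitive equilibrium: 88.25 − 0.8Q = 14.75 + 0.04Q → Q* = 87.5, P* = 18.25.
At the floor P = 61.5, quantity demanded = (88.25 − 61.5)/0.8 = 33.4375.
Sellers' marginal cost at Q' = 33.4375: 14.75 + 0.04·33.4375 = 16.0875.
ΔQ = 87.5 − 33.4375 = 54.0625; wedge = 61.5 − 16.0875 = 45.4125.
Deadweight loss = ½ × 54.0625 × 45.4125 = $1227.56.

$1227.56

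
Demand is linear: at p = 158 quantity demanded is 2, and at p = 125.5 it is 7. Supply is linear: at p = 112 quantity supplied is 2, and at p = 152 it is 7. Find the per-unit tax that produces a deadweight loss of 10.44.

Demand slope = (125.5 − 158)/(7 − 2) = −6.5, so p = 171 − 6.5q.
Supply slope = (152 − 112)/(7 − 2) = 8, so p = 96 + 8q.
Competitive equilibrium: 171 − 6.5q = 96 + 8q → q* = 5.1724, p* = 137.3793.
A tax t gives Δq = t/14.5 and wedge t, so DWL = t²/29.
t²/29 = 10.44 → t² = 302.76 → t = 17.4.

17.4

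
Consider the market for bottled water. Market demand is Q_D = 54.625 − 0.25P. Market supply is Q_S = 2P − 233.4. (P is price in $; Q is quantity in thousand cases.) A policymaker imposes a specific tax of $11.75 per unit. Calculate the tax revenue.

In inverse form: demand P = 218.5 − 4Q, supply P = 116.7 + 0.5Q.
Competitive equilibrium: 218.5 − 4Q = 116.7 + 0.5Q → Q* = 22.6222, P* = 128.0111.
With the tax, the buyer price exceeds the seller price by 11.75: (218.5 − 4Q) − (116.7 + 0.5Q) = 11.75 → Q' = 20.0111.
Tax revenue = 11.75 × 20.0111 = $235.13 thousand.

$235.13 thousand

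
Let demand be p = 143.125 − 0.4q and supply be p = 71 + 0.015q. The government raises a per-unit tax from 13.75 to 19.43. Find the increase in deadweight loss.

227.06

Competitive equilibrium: 143.125 − 0.4q = 71 + 0.015q → q* = 173.7952, p* = 73.6069.
For a per-unit tax t: Δq = t/0.415, so DWL = ½·t·(t/0.415) = t²/0.83.
At t = 13.75: DWL = 227.786. At t = 19.43: DWL = 454.849.
Increase = 454.849 − 227.786 = 227.06.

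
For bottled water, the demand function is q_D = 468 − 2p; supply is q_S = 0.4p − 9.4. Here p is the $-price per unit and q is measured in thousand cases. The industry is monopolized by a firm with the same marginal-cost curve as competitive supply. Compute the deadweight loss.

$150.72 thousand

In inverse form: demand p = 234 − 0.5q, supply p = 23.5 + 2.5q.
Competitive equilibrium: 234 − 0.5q = 23.5 + 2.5q → q* = 70.16667, p* = 198.91667.
Marginal revenue: MR = 234 − q. Set MR = MC: 234 − q = 23.5 + 2.5q → q_m = 60.14286.
Price p_m = 234 − 0.5·60.14286 = 203.92857; MC(q_m) = 23.5 + 2.5·60.14286 = 173.85715.
Competitive q* = 70.16667, so Δq = 10.02381; wedge = 203.92857 − 173.85715 = 30.07142.
The triangle = ½ × 10.02381 × 30.07142 = $150.72 thousand.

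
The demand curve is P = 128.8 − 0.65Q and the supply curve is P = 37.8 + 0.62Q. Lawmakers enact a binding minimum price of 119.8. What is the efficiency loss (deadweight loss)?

2121.98

Competitive equilibrium: 128.8 − 0.65Q = 37.8 + 0.62Q → Q* = 71.65354, P* = 82.2252.
At the floor P = 119.8, quantity demanded = (128.8 − 119.8)/0.65 = 13.84615.
Sellers' marginal cost at Q' = 13.84615: 37.8 + 0.62·13.84615 = 46.38461.
ΔQ = 71.65354 − 13.84615 = 57.80739; wedge = 119.8 − 46.38461 = 73.41539.
Deadweight loss = ½ × 57.80739 × 73.41539 = 2121.98.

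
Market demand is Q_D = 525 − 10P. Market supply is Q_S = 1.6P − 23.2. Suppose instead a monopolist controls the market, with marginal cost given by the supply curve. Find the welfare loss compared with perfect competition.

14.63

In inverse form: demand P = 52.5 − 0.1Q, supply P = 14.5 + 0.625Q.
Competitive equilibrium: 52.5 − 0.1Q = 14.5 + 0.625Q → Q* = 52.4138, P* = 47.2586.
Marginal revenue: MR = 52.5 − 0.2Q. Set MR = MC: 52.5 − 0.2Q = 14.5 + 0.625Q → Q_m = 46.0606.
Price P_m = 52.5 − 0.1·46.0606 = 47.8939; MC(Q_m) = 14.5 + 0.625·46.0606 = 43.2879.
Competitive Q* = 52.4138, so ΔQ = 6.3532; wedge = 47.8939 − 43.2879 = 4.606.
Welfare loss = ½ × 6.3532 × 4.606 = 14.63.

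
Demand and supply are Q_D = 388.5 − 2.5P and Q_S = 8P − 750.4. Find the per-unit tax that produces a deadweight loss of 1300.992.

36.96

In inverse form: demand P = 155.4 − 0.4Q, supply P = 93.8 + 0.125Q.
Competitive equilibrium: 155.4 − 0.4Q = 93.8 + 0.125Q → Q* = 117.3333, P* = 108.4667.
A tax t gives ΔQ = t/0.525 and wedge t, so DWL = t²/1.05.
t²/1.05 = 1300.992 → t² = 1366.0416 → t = 36.96.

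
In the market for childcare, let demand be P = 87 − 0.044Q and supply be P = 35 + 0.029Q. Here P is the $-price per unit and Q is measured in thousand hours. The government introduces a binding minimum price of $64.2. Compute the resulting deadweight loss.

Competitive equilibrium: 87 − 0.044Q = 35 + 0.029Q → Q* = 712.32877, P* = 55.65753.
At the floor P = 64.2, quantity demanded = (87 − 64.2)/0.044 = 518.18182.
Sellers' marginal cost at Q' = 518.18182: 35 + 0.029·518.18182 = 50.02727.
ΔQ = 712.32877 − 518.18182 = 194.14695; wedge = 64.2 − 50.02727 = 14.17273.
Welfare loss = ½ × 194.14695 × 14.17273 = $1375.80 thousand.

$1375.80 thousand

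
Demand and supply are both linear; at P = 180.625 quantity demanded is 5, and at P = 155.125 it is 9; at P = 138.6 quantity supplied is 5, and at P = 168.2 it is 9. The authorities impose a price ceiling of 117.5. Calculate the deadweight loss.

239.93

Demand slope = (155.125 − 180.625)/(9 − 5) = −6.375, so P = 212.5 − 6.375Q.
Supply slope = (168.2 − 138.6)/(9 − 5) = 7.4, so P = 101.6 + 7.4Q.
Competitive equilibrium: 212.5 − 6.375Q = 101.6 + 7.4Q → Q* = 8.0508, P* = 161.176.
At the ceiling P = 117.5, quantity supplied = (117.5 − 101.6)/7.4 = 2.1486.
Willingness to pay at Q' = 2.1486: 212.5 − 6.375·2.1486 = 198.8027.
ΔQ = 8.0508 − 2.1486 = 5.9022; wedge = 198.8027 − 117.5 = 81.3027.
Welfare loss = ½ × 5.9022 × 81.3027 = 239.93.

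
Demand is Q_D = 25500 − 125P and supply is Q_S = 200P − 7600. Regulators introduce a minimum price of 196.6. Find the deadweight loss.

In inverse form: demand P = 204 − 0.008Q, supply P = 38 + 0.005Q.
Competitive equilibrium: 204 − 0.008Q = 38 + 0.005Q → Q* = 12769.2308, P* = 101.8462.
At the floor P = 196.6, quantity demanded = (204 − 196.6)/0.008 = 925.
Sellers' marginal cost at Q' = 925: 38 + 0.005·925 = 42.625.
ΔQ = 12769.2308 − 925 = 11844.2308; wedge = 196.6 − 42.625 = 153.975.
Welfare loss = ½ × 11844.2308 × 153.975 = 911857.72.

911857.72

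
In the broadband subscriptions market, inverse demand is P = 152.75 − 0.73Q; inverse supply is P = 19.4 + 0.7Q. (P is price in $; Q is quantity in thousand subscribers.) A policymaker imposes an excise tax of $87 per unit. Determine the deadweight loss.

$2646.50 thousand

Competitive equilibrium: 152.75 − 0.73Q = 19.4 + 0.7Q → Q* = 93.2517, P* = 84.6762.
With the tax, the buyer price exceeds the seller price by 87: (152.75 − 0.73Q) − (19.4 + 0.7Q) = 87 → Q' = 32.4126.
ΔQ = 93.2517 − 32.4126 = 60.8391; the wedge equals the tax, 87.
DWL = ½ × 60.8391 × 87 = $2646.50 thousand.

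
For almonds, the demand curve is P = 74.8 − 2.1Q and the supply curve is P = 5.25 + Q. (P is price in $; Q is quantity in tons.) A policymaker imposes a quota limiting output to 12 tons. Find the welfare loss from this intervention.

Competitive equilibrium: 74.8 − 2.1Q = 5.25 + Q → Q* = 22.4355, P* = 27.6855.
At Q = 12: demand price = 74.8 − 2.1·12 = 49.6; supply price = 5.25 + 1·12 = 17.25.
ΔQ = 22.4355 − 12 = 10.4355; wedge = 49.6 − 17.25 = 32.35.
The triangle = ½ × 10.4355 × 32.35 = $168.79.

$168.79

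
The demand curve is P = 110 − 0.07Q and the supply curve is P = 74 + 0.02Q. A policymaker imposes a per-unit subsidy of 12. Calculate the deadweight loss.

Competitive equilibrium: 110 − 0.07Q = 74 + 0.02Q → Q* = 400, P* = 82.
The subsidy lowers effective supply by 12: P = 62 + 0.02Q.
New quantity: 110 − 0.07Q = 62 + 0.02Q → Q' = 533.3333.
Overproduction ΔQ = 533.3333 − 400 = 133.3333; wedge = subsidy = 12.
The triangle = ½ × 133.3333 × 12 = 800.

800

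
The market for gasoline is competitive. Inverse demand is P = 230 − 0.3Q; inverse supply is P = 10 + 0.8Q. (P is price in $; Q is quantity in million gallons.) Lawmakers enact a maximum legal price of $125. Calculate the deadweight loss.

$1740.23 million

Competitive equilibrium: 230 − 0.3Q = 10 + 0.8Q → Q* = 200, P* = 170.
At the ceiling P = 125, quantity supplied = (125 − 10)/0.8 = 143.75.
Willingness to pay at Q' = 143.75: 230 − 0.3·143.75 = 186.875.
ΔQ = 200 − 143.75 = 56.25; wedge = 186.875 − 125 = 61.875.
Welfare loss = ½ × 56.25 × 61.875 = $1740.23 million.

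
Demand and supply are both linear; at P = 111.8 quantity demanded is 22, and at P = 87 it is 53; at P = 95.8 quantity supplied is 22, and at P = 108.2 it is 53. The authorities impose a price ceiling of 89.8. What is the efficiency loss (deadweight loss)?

481.67

Demand slope = (87 − 111.8)/(53 − 22) = −0.8, so P = 129.4 − 0.8Q.
Supply slope = (108.2 − 95.8)/(53 − 22) = 0.4, so P = 87 + 0.4Q.
Competitive equilibrium: 129.4 − 0.8Q = 87 + 0.4Q → Q* = 35.3333, P* = 101.1333.
At the ceiling P = 89.8, quantity supplied = (89.8 − 87)/0.4 = 7.
Willingness to pay at Q' = 7: 129.4 − 0.8·7 = 123.8.
ΔQ = 35.3333 − 7 = 28.3333; wedge = 123.8 − 89.8 = 34.
DWL = ½ × 28.3333 × 34 = 481.67.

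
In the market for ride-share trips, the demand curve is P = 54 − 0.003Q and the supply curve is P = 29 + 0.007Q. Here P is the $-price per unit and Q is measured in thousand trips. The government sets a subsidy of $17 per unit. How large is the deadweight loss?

$14450 thousand

Competitive equilibrium: 54 − 0.003Q = 29 + 0.007Q → Q* = 2500, P* = 46.5.
The subsidy lowers effective supply by 17: P = 12 + 0.007Q.
New quantity: 54 − 0.003Q = 12 + 0.007Q → Q' = 4200.
Overproduction ΔQ = 4200 − 2500 = 1700; wedge = subsidy = 17.
DWL = ½ × 1700 × 17 = $14450 thousand.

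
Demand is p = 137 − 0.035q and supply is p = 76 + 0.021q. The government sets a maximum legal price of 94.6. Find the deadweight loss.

1160.36

Competitive equilibrium: 137 − 0.035q = 76 + 0.021q → q* = 1089.2857, p* = 98.875.
At the ceiling p = 94.6, quantity supplied = (94.6 − 76)/0.021 = 885.7143.
Willingness to pay at q' = 885.7143: 137 − 0.035·885.7143 = 106.
Δq = 1089.2857 − 885.7143 = 203.5714; wedge = 106 − 94.6 = 11.4.
Deadweight loss = ½ × 203.5714 × 11.4 = 1160.36.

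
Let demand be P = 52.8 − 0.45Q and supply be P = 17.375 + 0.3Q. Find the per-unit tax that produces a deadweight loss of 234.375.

18.75

Competitive equilibrium: 52.8 − 0.45Q = 17.375 + 0.3Q → Q* = 47.2333, P* = 31.545.
A tax t gives ΔQ = t/0.75 and wedge t, so DWL = t²/1.5.
t²/1.5 = 234.375 → t² = 351.5625 → t = 18.75.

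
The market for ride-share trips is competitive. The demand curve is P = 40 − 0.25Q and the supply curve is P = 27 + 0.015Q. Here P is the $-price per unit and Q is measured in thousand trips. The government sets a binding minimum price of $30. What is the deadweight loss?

Competitive equilibrium: 40 − 0.25Q = 27 + 0.015Q → Q* = 49.0566, P* = 27.7358.
At the floor P = 30, quantity demanded = (40 − 30)/0.25 = 40.
Sellers' marginal cost at Q' = 40: 27 + 0.015·40 = 27.6.
ΔQ = 49.0566 − 40 = 9.0566; wedge = 30 − 27.6 = 2.4.
DWL = ½ × 9.0566 × 2.4 = $10.87 thousand.

$10.87 thousand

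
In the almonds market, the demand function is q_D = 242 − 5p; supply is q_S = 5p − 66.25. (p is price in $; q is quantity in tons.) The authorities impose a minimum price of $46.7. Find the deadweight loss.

In inverse form: demand p = 48.4 − 0.2q, supply p = 13.25 + 0.2q.
Competitive equilibrium: 48.4 − 0.2q = 13.25 + 0.2q → q* = 87.875, p* = 30.825.
At the floor p = 46.7, quantity demanded = (48.4 − 46.7)/0.2 = 8.5.
Sellers' marginal cost at q' = 8.5: 13.25 + 0.2·8.5 = 14.95.
Δq = 87.875 − 8.5 = 79.375; wedge = 46.7 − 14.95 = 31.75.
The triangle = ½ × 79.375 × 31.75 = $1260.08.

$1260.08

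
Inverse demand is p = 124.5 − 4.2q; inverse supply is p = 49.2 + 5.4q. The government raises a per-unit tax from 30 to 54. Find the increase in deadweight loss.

Competitive equilibrium: 124.5 − 4.2q = 49.2 + 5.4q → q* = 7.8438, p* = 91.5563.
For a per-unit tax t: Δq = t/9.6, so DWL = ½·t·(t/9.6) = t²/19.2.
At t = 30: DWL = 46.875. At t = 54: DWL = 151.875.
Increase = 151.875 − 46.875 = 105.

105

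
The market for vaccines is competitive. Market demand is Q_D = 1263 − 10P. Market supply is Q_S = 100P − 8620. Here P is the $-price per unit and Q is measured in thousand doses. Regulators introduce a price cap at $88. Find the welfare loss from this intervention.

In inverse form: demand P = 126.3 − 0.1Q, supply P = 86.2 + 0.01Q.
Competitive equilibrium: 126.3 − 0.1Q = 86.2 + 0.01Q → Q* = 364.5455, P* = 89.8455.
At the ceiling P = 88, quantity supplied = (88 − 86.2)/0.01 = 180.
Willingness to pay at Q' = 180: 126.3 − 0.1·180 = 108.3.
ΔQ = 364.5455 − 180 = 184.5455; wedge = 108.3 − 88 = 20.3.
DWL = ½ × 184.5455 × 20.3 = $1873.14 thousand.

$1873.14 thousand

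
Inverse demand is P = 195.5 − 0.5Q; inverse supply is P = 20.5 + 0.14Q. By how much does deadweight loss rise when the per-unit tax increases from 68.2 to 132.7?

10123.48

Competitive equilibrium: 195.5 − 0.5Q = 20.5 + 0.14Q → Q* = 273.4375, P* = 58.7813.
For a per-unit tax t: ΔQ = t/0.64, so DWL = ½·t·(t/0.64) = t²/1.28.
At t = 68.2: DWL = 3633.781. At t = 132.7: DWL = 13757.258.
Increase = 13757.258 − 3633.781 = 10123.48.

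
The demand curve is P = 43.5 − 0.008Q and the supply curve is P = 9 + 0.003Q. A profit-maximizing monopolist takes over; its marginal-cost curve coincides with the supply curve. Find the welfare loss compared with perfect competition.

Competitive equilibrium: 43.5 − 0.008Q = 9 + 0.003Q → Q* = 3136.363636, P* = 18.409091.
Marginal revenue: MR = 43.5 − 0.016Q. Set MR = MC: 43.5 − 0.016Q = 9 + 0.003Q → Q_m = 1815.789474.
Price P_m = 43.5 − 0.008·1815.789474 = 28.973684; MC(Q_m) = 9 + 0.003·1815.789474 = 14.447368.
Competitive Q* = 3136.363636, so ΔQ = 1320.574162; wedge = 28.973684 − 14.447368 = 14.526316.
The triangle = ½ × 1320.574162 × 14.526316 = 9591.54.

9591.54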